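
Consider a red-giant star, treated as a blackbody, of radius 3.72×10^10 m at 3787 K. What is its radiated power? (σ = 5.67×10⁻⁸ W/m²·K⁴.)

P ≈ 2.03×10^29 W

A = 4πr² = 4π × (3.72×10^10)² = 1.74×10^22 m².
P = σAT⁴ = 5.67×10⁻⁸ × 1.74×10^22 × (3787)⁴ = 5.67×10⁻⁸ × 1.74×10^22 × 2.06×10^14.
P = 2.03×10^29 W.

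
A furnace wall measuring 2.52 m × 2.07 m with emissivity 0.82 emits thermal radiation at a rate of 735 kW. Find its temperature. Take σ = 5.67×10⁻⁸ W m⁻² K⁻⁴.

A = 2.52 × 2.07 = 5.22 m².
From P = εσAT⁴, T = (P / εσA)^(1/4) = (7.35×10^5 / (0.82 × 5.67×10⁻⁸ × 5.22))^(1/4).
T = (3.03×10^12)^(1/4) = 1320 K.

T ≈ 1320 K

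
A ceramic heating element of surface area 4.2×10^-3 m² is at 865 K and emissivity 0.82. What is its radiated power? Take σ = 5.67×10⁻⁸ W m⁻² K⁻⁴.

P = εσAT⁴ = 0.82 × 5.67×10⁻⁸ × 4.20×10^-3 × (865)⁴ = 0.82 × 5.67×10⁻⁸ × 4.20×10^-3 × 5.60×10^11.
P = 109 W.

P ≈ 109 W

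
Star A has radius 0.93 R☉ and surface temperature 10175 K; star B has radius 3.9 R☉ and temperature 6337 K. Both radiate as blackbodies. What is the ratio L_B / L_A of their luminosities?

L = 4πR²σT⁴ ∝ R²T⁴, so L_B/L_A = (3.9/0.93)² × (6337/10175)⁴ = 17.6 × 0.150 = 2.65.

L_B/L_A ≈ 2.65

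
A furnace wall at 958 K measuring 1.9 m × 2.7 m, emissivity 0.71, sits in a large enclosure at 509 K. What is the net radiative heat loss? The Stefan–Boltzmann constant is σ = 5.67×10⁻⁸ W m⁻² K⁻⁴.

Q ≈ 1.60×10^5 W

A = 1.9 × 2.7 = 5.13 m².
Q = εσA(T⁴ − T_s⁴). T⁴ − T_s⁴ = (958)⁴ − (509)⁴ = 8.42×10^11 − 6.71×10^10 = 7.75×10^11 K⁴.
Q = 0.71 × 5.67×10⁻⁸ × 5.13 × 7.75×10^11 = 1.60×10^5 W.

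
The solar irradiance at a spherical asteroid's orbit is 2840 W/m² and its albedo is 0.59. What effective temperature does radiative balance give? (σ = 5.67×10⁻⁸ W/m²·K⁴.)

T ≈ 268 K

Power absorbed = (1−a)S·πR²; power emitted = 4πR²σT⁴. Equating and cancelling πR²:
T = ((1−a)S / 4σ)^(1/4) = (1160 / (4 × 5.67×10⁻⁸))^(1/4) = (5.13×10^9)^(1/4).
T = 268 K.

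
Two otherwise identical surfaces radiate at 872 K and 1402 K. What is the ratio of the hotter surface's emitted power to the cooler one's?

ratio ≈ 6.68

P ∝ T⁴, so the ratio is (1402/872)⁴ = (1.608)⁴ = 6.68.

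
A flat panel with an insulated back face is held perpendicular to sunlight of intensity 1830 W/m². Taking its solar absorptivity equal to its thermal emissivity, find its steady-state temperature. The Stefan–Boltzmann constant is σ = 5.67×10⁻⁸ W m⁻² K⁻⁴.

Absorbed flux αS = emitted flux εσT⁴ (one radiating face); with α = ε, T = (S/σ)^(1/4).
T = (1830 / 5.67×10⁻⁸)^(1/4) = (3.23×10^10)^(1/4).
T = 424 K.

T ≈ 424 K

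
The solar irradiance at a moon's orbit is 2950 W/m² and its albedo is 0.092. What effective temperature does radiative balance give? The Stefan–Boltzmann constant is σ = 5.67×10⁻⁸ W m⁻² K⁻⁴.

T ≈ 330 K

Power absorbed = (1−a)S·πR²; power emitted = 4πR²σT⁴. Equating and cancelling πR²:
T = ((1−a)S / 4σ)^(1/4) = (2680 / (4 × 5.67×10⁻⁸))^(1/4) = (1.18×10^10)^(1/4).
T = 330 K.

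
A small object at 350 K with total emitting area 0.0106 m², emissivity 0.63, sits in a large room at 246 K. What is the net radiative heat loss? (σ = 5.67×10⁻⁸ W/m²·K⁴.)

Q ≈ 4.30 W

Q = εσA(T⁴ − T_s⁴). T⁴ − T_s⁴ = (350)⁴ − (246)⁴ = 1.50×10^10 − 3.66×10^9 = 1.13×10^10 K⁴.
Q = 0.63 × 5.67×10⁻⁸ × 0.0106 × 1.13×10^10 = 4.30 W.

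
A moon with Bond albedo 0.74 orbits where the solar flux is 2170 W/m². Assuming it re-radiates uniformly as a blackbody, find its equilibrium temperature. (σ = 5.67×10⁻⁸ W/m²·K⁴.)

Power absorbed = (1−a)S·πR²; power emitted = 4πR²σT⁴. Equating and cancelling πR²:
T = ((1−a)S / 4σ)^(1/4) = (564 / (4 × 5.67×10⁻⁸))^(1/4) = (2.49×10^9)^(1/4).
T = 223 K.

T ≈ 223 K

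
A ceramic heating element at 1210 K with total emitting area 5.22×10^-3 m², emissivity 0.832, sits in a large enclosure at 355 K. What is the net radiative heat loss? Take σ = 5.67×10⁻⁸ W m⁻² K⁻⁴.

Q = εσA(T⁴ − T_s⁴). T⁴ − T_s⁴ = (1210)⁴ − (355)⁴ = 2.14×10^12 − 1.59×10^10 = 2.13×10^12 K⁴.
Q = 0.832 × 5.67×10⁻⁸ × 5.22×10^-3 × 2.13×10^12 = 524 W.

Q ≈ 524 W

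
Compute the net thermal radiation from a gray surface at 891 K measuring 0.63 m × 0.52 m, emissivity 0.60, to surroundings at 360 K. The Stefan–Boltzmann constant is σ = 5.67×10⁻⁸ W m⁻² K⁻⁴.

Q ≈ 6840 W

A = 0.63 × 0.52 = 0.328 m².
Q = εσA(T⁴ − T_s⁴). T⁴ − T_s⁴ = (891)⁴ − (360)⁴ = 6.30×10^11 − 1.68×10^10 = 6.13×10^11 K⁴.
Q = 0.60 × 5.67×10⁻⁸ × 0.328 × 6.13×10^11 = 6840 W.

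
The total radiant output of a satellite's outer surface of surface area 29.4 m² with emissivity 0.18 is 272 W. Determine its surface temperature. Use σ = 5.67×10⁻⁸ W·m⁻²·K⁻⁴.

From P = εσAT⁴, T = (P / εσA)^(1/4) = (272 / (0.18 × 5.67×10⁻⁸ × 29.4))^(1/4).
T = (9.06×10^8)^(1/4) = 174 K.

T ≈ 174 K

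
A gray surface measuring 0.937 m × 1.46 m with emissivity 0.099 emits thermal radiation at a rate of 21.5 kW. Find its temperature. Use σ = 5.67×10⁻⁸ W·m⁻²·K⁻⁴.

T ≈ 1290 K

A = 0.937 × 1.46 = 1.37 m².
From P = εσAT⁴, T = (P / εσA)^(1/4) = (21500 / (0.099 × 5.67×10⁻⁸ × 1.37))^(1/4).
T = (2.80×10^12)^(1/4) = 1290 K.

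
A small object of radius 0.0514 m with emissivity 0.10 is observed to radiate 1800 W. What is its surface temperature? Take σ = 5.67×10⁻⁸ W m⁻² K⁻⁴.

A = 4πr² = 4π × (0.0514)² = 0.0332 m².
From P = εσAT⁴, T = (P / εσA)^(1/4) = (1800 / (0.10 × 5.67×10⁻⁸ × 0.0332))^(1/4).
T = (9.56×10^12)^(1/4) = 1760 K.

T ≈ 1760 K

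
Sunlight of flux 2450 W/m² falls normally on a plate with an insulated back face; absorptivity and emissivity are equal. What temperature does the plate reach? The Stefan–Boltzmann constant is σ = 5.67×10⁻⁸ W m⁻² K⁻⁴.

Absorbed flux αS = emitted flux εσT⁴ (one radiating face); with α = ε, T = (S/σ)^(1/4).
T = (2450 / 5.67×10⁻⁸)^(1/4) = (4.32×10^10)^(1/4).
T = 456 K.

T ≈ 456 K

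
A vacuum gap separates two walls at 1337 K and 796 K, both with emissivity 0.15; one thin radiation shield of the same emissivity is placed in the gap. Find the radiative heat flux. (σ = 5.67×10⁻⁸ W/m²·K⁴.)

Each of the 2 gaps contributes resistance (2/ε − 1) = 2/0.15 − 1 = 12.33; total = 24.67.
q = σ(T₁⁴ − T₂⁴) / 24.67 = 5.67×10⁻⁸ × 2.79×10^12 / 24.67 = 6420 W/m².

q ≈ 6420 W/m²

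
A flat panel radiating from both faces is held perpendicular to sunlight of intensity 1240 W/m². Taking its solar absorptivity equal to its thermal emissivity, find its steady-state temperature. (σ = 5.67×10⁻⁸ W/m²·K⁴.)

Absorbed flux αS = emitted flux 2εσT⁴ per unit area; with α = ε this gives T = (S/2σ)^(1/4).
T = (1240 / (2 × 5.67×10⁻⁸))^(1/4) = (1.09×10^10)^(1/4).
T = 323 K.

T ≈ 323 K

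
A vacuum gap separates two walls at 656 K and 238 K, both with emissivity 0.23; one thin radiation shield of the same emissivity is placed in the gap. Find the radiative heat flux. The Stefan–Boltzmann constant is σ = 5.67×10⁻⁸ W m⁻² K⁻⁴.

Each of the 2 gaps contributes resistance (2/ε − 1) = 2/0.23 − 1 = 7.696; total = 15.39.
q = σ(T₁⁴ − T₂⁴) / 15.39 = 5.67×10⁻⁸ × 1.82×10^11 / 15.39 = 670 W/m².

q ≈ 670 W/m²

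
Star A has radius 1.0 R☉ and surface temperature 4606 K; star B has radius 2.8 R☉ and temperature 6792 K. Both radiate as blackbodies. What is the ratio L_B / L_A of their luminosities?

L_B/L_A ≈ 37.1

L = 4πR²σT⁴ ∝ R²T⁴, so L_B/L_A = (2.8/1.0)² × (6792/4606)⁴ = 7.84 × 4.73 = 37.1.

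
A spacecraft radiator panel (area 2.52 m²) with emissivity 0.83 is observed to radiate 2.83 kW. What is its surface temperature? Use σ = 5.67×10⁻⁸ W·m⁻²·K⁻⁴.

T ≈ 393 K

From P = εσAT⁴, T = (P / εσA)^(1/4) = (2830 / (0.83 × 5.67×10⁻⁸ × 2.52))^(1/4).
T = (2.39×10^10)^(1/4) = 393 K.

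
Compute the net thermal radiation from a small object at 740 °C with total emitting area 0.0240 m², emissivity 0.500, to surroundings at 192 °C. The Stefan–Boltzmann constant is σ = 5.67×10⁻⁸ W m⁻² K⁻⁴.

Q ≈ 685 W

Convert: 740 °C = 1013 K; 192 °C = 465 K.
Q = εσA(T⁴ − T_s⁴). T⁴ − T_s⁴ = (1013)⁴ − (465)⁴ = 1.05×10^12 − 4.68×10^10 = 1.01×10^12 K⁴.
Q = 0.500 × 5.67×10⁻⁸ × 0.0240 × 1.01×10^12 = 685 W.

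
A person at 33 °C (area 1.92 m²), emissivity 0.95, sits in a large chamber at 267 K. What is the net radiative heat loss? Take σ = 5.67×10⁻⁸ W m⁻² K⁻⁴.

Q ≈ 381 W

Convert: 33 °C = 306 K.
Q = εσA(T⁴ − T_s⁴). T⁴ − T_s⁴ = (306)⁴ − (267)⁴ = 8.77×10^9 − 5.08×10^9 = 3.69×10^9 K⁴.
Q = 0.95 × 5.67×10⁻⁸ × 1.92 × 3.69×10^9 = 381 W.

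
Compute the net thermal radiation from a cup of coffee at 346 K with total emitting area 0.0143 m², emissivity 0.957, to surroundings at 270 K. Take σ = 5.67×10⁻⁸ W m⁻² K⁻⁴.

Q = εσA(T⁴ − T_s⁴). T⁴ − T_s⁴ = (346)⁴ − (270)⁴ = 1.43×10^10 − 5.31×10^9 = 9.02×10^9 K⁴.
Q = 0.957 × 5.67×10⁻⁸ × 0.0143 × 9.02×10^9 = 7.00 W.

Q ≈ 7.00 W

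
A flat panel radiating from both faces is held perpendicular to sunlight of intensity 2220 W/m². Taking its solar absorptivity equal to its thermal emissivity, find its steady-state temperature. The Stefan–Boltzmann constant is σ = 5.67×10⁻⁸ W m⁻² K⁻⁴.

Absorbed flux αS = emitted flux 2εσT⁴ per unit area; with α = ε this gives T = (S/2σ)^(1/4).
T = (2220 / (2 × 5.67×10⁻⁸))^(1/4) = (1.96×10^10)^(1/4).
T = 374 K.

T ≈ 374 K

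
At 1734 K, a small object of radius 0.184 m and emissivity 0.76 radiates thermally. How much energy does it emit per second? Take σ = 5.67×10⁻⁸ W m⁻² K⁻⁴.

P ≈ 1.66×10^5 W

A = 4πr² = 4π × (0.184)² = 0.425 m².
Stefan–Boltzmann: P = εσAT⁴ = 0.76 × 5.67×10⁻⁸ × 0.425 × (1734)⁴ = 0.76 × 5.67×10⁻⁸ × 0.425 × 9.04×10^12.
P = 1.66×10^5 W.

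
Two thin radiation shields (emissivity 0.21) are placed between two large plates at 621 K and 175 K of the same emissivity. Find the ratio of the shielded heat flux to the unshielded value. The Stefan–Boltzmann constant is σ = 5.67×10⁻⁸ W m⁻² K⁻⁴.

With N identical shields there are N+1 = 3 gaps in series, each with the same radiative resistance, so the flux falls to 1/(N+1) of its unshielded value.

ratio ≈ 0.333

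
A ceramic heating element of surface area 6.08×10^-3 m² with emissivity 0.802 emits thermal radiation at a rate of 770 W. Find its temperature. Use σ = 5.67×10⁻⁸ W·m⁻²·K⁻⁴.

T ≈ 1290 K

From P = εσAT⁴, T = (P / εσA)^(1/4) = (770 / (0.802 × 5.67×10⁻⁸ × 6.08×10^-3))^(1/4).
T = (2.79×10^12)^(1/4) = 1290 K.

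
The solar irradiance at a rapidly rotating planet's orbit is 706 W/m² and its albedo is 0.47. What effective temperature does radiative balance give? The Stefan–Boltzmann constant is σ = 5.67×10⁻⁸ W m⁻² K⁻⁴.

Power absorbed = (1−a)S·πR²; power emitted = 4πR²σT⁴. Equating and cancelling πR²:
T = ((1−a)S / 4σ)^(1/4) = (374 / (4 × 5.67×10⁻⁸))^(1/4) = (1.65×10^9)^(1/4).
T = 202 K.

T ≈ 202 K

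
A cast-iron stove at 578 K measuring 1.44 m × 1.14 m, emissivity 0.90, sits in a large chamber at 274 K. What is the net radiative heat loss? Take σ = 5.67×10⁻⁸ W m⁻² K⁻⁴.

A = 1.44 × 1.14 = 1.64 m².
Q = εσA(T⁴ − T_s⁴). T⁴ − T_s⁴ = (578)⁴ − (274)⁴ = 1.12×10^11 − 5.64×10^9 = 1.06×10^11 K⁴.
Q = 0.90 × 5.67×10⁻⁸ × 1.64 × 1.06×10^11 = 8880 W.

Q ≈ 8880 W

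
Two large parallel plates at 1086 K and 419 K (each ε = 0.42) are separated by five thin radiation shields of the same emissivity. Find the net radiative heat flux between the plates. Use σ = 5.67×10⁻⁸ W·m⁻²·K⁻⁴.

q ≈ 3420 W/m²

Each of the 6 gaps contributes resistance (2/ε − 1) = 2/0.42 − 1 = 3.762; total = 22.57.
q = σ(T₁⁴ − T₂⁴) / 22.57 = 5.67×10⁻⁸ × 1.36×10^12 / 22.57 = 3420 W/m².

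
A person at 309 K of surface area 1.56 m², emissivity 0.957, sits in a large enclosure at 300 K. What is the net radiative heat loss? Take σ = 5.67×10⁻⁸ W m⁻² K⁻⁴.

Q ≈ 86.1 W

Q = εσA(T⁴ − T_s⁴). T⁴ − T_s⁴ = (309)⁴ − (300)⁴ = 9.12×10^9 − 8.10×10^9 = 1.02×10^9 K⁴.
Q = 0.957 × 5.67×10⁻⁸ × 1.56 × 1.02×10^9 = 86.1 W.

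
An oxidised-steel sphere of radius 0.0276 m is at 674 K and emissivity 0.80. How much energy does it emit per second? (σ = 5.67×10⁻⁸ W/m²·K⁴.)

P ≈ 89.6 W

A = 4πr² = 4π × (0.0276)² = 9.57×10^-3 m².
P = εσAT⁴ = 0.80 × 5.67×10⁻⁸ × 9.57×10^-3 × (674)⁴ = 0.80 × 5.67×10⁻⁸ × 9.57×10^-3 × 2.06×10^11.
P = 89.6 W.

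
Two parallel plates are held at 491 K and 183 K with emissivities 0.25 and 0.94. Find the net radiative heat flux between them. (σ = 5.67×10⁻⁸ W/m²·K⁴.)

q ≈ 795 W/m²

For two large parallel gray plates, q = σ(T₁⁴ − T₂⁴) / (1/ε₁ + 1/ε₂ − 1).
1/ε₁ + 1/ε₂ − 1 = 1/0.25 + 1/0.94 − 1 = 4.064.
T₁⁴ − T₂⁴ = 5.81×10^10 − 1.12×10^9 = 5.70×10^10 K⁴.
q = 5.67×10⁻⁸ × 5.70×10^10 / 4.064 = 795 W/m².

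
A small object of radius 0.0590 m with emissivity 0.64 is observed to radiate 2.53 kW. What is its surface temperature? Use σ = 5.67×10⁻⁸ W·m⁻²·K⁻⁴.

T ≈ 1120 K

A = 4πr² = 4π × (0.0590)² = 0.0437 m².
From P = εσAT⁴, T = (P / εσA)^(1/4) = (2530 / (0.64 × 5.67×10⁻⁸ × 0.0437))^(1/4).
T = (1.59×10^12)^(1/4) = 1120 K.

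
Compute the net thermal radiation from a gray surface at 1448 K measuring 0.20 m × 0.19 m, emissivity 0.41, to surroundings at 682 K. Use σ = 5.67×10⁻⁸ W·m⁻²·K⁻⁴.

A = 0.20 × 0.19 = 0.0380 m².
Q = εσA(T⁴ − T_s⁴). T⁴ − T_s⁴ = (1448)⁴ − (682)⁴ = 4.40×10^12 − 2.16×10^11 = 4.18×10^12 K⁴.
Q = 0.41 × 5.67×10⁻⁸ × 0.0380 × 4.18×10^12 = 3690 W.

Q ≈ 3690 W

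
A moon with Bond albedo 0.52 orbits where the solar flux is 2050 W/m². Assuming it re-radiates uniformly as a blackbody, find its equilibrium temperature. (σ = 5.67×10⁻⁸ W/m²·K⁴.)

T ≈ 257 K

Power absorbed = (1−a)S·πR²; power emitted = 4πR²σT⁴. Equating and cancelling πR²:
T = ((1−a)S / 4σ)^(1/4) = (984 / (4 × 5.67×10⁻⁸))^(1/4) = (4.34×10^9)^(1/4).
T = 257 K.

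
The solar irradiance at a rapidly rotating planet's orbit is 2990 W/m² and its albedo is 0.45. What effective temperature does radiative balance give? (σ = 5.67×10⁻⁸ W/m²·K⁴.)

T ≈ 292 K

Power absorbed = (1−a)S·πR²; power emitted = 4πR²σT⁴. Equating and cancelling πR²:
T = ((1−a)S / 4σ)^(1/4) = (1640 / (4 × 5.67×10⁻⁸))^(1/4) = (7.25×10^9)^(1/4).
T = 292 K.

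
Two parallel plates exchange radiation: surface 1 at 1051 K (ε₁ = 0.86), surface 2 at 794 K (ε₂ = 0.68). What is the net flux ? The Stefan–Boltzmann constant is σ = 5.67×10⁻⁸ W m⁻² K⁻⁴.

q ≈ 28600 W/m²

For two large parallel gray plates, q = σ(T₁⁴ − T₂⁴) / (1/ε₁ + 1/ε₂ − 1).
1/ε₁ + 1/ε₂ − 1 = 1/0.86 + 1/0.68 − 1 = 1.633.
T₁⁴ − T₂⁴ = 1.22×10^12 − 3.97×10^11 = 8.23×10^11 K⁴.
q = 5.67×10⁻⁸ × 8.23×10^11 / 1.633 = 28600 W/m².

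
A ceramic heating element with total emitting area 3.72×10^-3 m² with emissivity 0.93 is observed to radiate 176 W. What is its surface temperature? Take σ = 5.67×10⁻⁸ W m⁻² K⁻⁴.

T ≈ 973 K

From P = εσAT⁴, T = (P / εσA)^(1/4) = (176 / (0.93 × 5.67×10⁻⁸ × 3.72×10^-3))^(1/4).
T = (8.97×10^11)^(1/4) = 973 K.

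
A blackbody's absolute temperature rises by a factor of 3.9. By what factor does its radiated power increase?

factor ≈ 231

P ∝ T⁴, so the power scales as (3.9)⁴ = 231.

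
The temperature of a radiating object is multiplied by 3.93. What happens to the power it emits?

factor ≈ 239

P ∝ T⁴, so the power scales as (3.93)⁴ = 239.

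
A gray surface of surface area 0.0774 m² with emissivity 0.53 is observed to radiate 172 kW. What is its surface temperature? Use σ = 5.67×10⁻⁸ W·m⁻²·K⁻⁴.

From P = εσAT⁴, T = (P / εσA)^(1/4) = (1.72×10^5 / (0.53 × 5.67×10⁻⁸ × 0.0774))^(1/4).
T = (7.39×10^13)^(1/4) = 2930 K.

T ≈ 2930 K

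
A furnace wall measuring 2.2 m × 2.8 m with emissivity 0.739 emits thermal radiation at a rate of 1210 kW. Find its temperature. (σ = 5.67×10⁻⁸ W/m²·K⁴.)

A = 2.2 × 2.8 = 6.16 m².
From P = εσAT⁴, T = (P / εσA)^(1/4) = (1.21×10^6 / (0.739 × 5.67×10⁻⁸ × 6.16))^(1/4).
T = (4.69×10^12)^(1/4) = 1470 K.

T ≈ 1470 K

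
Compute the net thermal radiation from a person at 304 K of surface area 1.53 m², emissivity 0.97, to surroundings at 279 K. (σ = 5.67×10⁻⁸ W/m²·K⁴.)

Q ≈ 209 W

Q = εσA(T⁴ − T_s⁴). T⁴ − T_s⁴ = (304)⁴ − (279)⁴ = 8.54×10^9 − 6.06×10^9 = 2.48×10^9 K⁴.
Q = 0.97 × 5.67×10⁻⁸ × 1.53 × 2.48×10^9 = 209 W.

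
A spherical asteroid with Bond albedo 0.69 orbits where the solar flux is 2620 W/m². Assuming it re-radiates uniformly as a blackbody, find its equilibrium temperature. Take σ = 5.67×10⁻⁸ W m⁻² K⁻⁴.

Power absorbed = (1−a)S·πR²; power emitted = 4πR²σT⁴. Equating and cancelling πR²:
T = ((1−a)S / 4σ)^(1/4) = (812 / (4 × 5.67×10⁻⁸))^(1/4) = (3.58×10^9)^(1/4).
T = 245 K.

T ≈ 245 K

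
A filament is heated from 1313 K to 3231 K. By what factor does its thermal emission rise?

ratio ≈ 36.7

P ∝ T⁴, so the ratio is (3231/1313)⁴ = (2.461)⁴ = 36.7.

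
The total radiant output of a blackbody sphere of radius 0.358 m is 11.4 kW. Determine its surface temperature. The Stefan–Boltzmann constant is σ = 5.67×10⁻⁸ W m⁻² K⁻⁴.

T ≈ 594 K

A = 4πr² = 4π × (0.358)² = 1.61 m².
From P = σAT⁴, T = (P / σA)^(1/4) = (11400 / (5.67×10⁻⁸ × 1.61))^(1/4).
T = (1.25×10^11)^(1/4) = 594 K.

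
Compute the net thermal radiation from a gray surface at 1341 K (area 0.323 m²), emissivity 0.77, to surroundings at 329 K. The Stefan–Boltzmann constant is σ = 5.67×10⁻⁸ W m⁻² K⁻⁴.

Q = εσA(T⁴ − T_s⁴). T⁴ − T_s⁴ = (1341)⁴ − (329)⁴ = 3.23×10^12 − 1.17×10^10 = 3.22×10^12 K⁴.
Q = 0.77 × 5.67×10⁻⁸ × 0.323 × 3.22×10^12 = 45400 W.

Q ≈ 45400 W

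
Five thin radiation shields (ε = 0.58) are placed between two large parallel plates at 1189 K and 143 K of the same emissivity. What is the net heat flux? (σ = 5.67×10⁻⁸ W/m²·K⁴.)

Each of the 6 gaps contributes resistance (2/ε − 1) = 2/0.58 − 1 = 2.448; total = 14.69.
q = σ(T₁⁴ − T₂⁴) / 14.69 = 5.67×10⁻⁸ × 2.00×10^12 / 14.69 = 7710 W/m².

q ≈ 7710 W/m²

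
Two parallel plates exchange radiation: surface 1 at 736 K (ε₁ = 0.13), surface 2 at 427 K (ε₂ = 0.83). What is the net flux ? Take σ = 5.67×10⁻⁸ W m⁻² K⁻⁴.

q ≈ 1870 W/m²

For two large parallel gray plates, q = σ(T₁⁴ − T₂⁴) / (1/ε₁ + 1/ε₂ − 1).
1/ε₁ + 1/ε₂ − 1 = 1/0.13 + 1/0.83 − 1 = 7.897.
T₁⁴ − T₂⁴ = 2.93×10^11 − 3.32×10^10 = 2.60×10^11 K⁴.
q = 5.67×10⁻⁸ × 2.60×10^11 / 7.897 = 1870 W/m².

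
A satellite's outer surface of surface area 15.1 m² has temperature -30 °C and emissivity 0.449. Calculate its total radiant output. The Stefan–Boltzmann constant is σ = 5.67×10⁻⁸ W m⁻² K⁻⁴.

P ≈ 1340 W

-30 °C = 243 K.
Stefan–Boltzmann: P = εσAT⁴ = 0.449 × 5.67×10⁻⁸ × 15.1 × (243)⁴ = 0.449 × 5.67×10⁻⁸ × 15.1 × 3.49×10^9.
P = 1340 W.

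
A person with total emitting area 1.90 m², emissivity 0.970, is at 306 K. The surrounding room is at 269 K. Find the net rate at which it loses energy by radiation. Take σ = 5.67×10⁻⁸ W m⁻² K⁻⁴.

Q = εσA(T⁴ − T_s⁴). T⁴ − T_s⁴ = (306)⁴ − (269)⁴ = 8.77×10^9 − 5.24×10^9 = 3.53×10^9 K⁴.
Q = 0.970 × 5.67×10⁻⁸ × 1.90 × 3.53×10^9 = 369 W.

Q ≈ 369 W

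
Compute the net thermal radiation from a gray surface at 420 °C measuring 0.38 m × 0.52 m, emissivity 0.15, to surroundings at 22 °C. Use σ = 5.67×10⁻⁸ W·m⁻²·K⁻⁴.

A = 0.38 × 0.52 = 0.198 m².
Convert: 420 °C = 693 K; 22 °C = 295 K.
Q = εσA(T⁴ − T_s⁴). T⁴ − T_s⁴ = (693)⁴ − (295)⁴ = 2.31×10^11 − 7.57×10^9 = 2.23×10^11 K⁴.
Q = 0.15 × 5.67×10⁻⁸ × 0.198 × 2.23×10^11 = 375 W.

Q ≈ 375 W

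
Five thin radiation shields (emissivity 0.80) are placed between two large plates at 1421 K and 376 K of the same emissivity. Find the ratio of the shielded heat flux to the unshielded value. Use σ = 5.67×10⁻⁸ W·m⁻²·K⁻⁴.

With N identical shields there are N+1 = 6 gaps in series, each with the same radiative resistance, so the flux falls to 1/(N+1) of its unshielded value.

ratio ≈ 0.167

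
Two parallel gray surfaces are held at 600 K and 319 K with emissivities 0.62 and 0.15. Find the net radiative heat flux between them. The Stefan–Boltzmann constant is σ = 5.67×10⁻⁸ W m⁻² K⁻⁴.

q ≈ 929 W/m²

For two large parallel gray plates, q = σ(T₁⁴ − T₂⁴) / (1/ε₁ + 1/ε₂ − 1).
1/ε₁ + 1/ε₂ − 1 = 1/0.62 + 1/0.15 − 1 = 7.280.
T₁⁴ − T₂⁴ = 1.30×10^11 − 1.04×10^10 = 1.19×10^11 K⁴.
q = 5.67×10⁻⁸ × 1.19×10^11 / 7.280 = 929 W/m².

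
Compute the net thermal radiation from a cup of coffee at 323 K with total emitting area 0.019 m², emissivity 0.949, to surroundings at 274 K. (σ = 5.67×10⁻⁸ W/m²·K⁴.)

Q = εσA(T⁴ − T_s⁴). T⁴ − T_s⁴ = (323)⁴ − (274)⁴ = 1.09×10^10 − 5.64×10^9 = 5.25×10^9 K⁴.
Q = 0.949 × 5.67×10⁻⁸ × 0.0190 × 5.25×10^9 = 5.37 W.

Q ≈ 5.37 W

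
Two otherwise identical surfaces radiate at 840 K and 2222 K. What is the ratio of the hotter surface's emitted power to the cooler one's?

ratio ≈ 49.0

P ∝ T⁴, so the ratio is (2222/840)⁴ = (2.645)⁴ = 49.0.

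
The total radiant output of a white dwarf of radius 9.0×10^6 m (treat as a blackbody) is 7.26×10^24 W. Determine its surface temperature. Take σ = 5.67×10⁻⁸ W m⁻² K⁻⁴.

A = 4πr² = 4π × (9.0×10^6)² = 1.02×10^15 m².
From P = σAT⁴, T = (P / σA)^(1/4) = (7.26×10^24 / (5.67×10⁻⁸ × 1.02×10^15))^(1/4).
T = (1.26×10^17)^(1/4) = 18800 K.

T ≈ 18800 K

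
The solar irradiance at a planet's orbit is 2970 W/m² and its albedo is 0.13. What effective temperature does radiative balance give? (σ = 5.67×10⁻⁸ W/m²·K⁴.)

T ≈ 327 K

Power absorbed = (1−a)S·πR²; power emitted = 4πR²σT⁴. Equating and cancelling πR²:
T = ((1−a)S / 4σ)^(1/4) = (2580 / (4 × 5.67×10⁻⁸))^(1/4) = (1.14×10^10)^(1/4).
T = 327 K.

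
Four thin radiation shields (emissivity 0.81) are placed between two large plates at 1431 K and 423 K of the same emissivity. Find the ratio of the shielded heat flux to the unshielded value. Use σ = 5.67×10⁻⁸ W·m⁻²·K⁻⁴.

With N identical shields there are N+1 = 5 gaps in series, each with the same radiative resistance, so the flux falls to 1/(N+1) of its unshielded value.

ratio ≈ 0.200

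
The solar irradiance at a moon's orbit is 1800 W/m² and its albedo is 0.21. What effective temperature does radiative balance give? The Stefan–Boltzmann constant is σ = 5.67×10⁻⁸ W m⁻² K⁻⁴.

T ≈ 281 K

Power absorbed = (1−a)S·πR²; power emitted = 4πR²σT⁴. Equating and cancelling πR²:
T = ((1−a)S / 4σ)^(1/4) = (1420 / (4 × 5.67×10⁻⁸))^(1/4) = (6.27×10^9)^(1/4).
T = 281 K.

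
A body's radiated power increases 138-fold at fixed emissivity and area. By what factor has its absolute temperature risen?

P ∝ T⁴ ⇒ T ∝ P^(1/4), so T scales by (138)^(1/4) = 3.43.

factor ≈ 3.43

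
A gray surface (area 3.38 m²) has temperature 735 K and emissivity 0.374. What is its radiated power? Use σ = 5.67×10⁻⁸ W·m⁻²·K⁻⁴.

P ≈ 20900 W

P = εσAT⁴ = 0.374 × 5.67×10⁻⁸ × 3.38 × (735)⁴ = 0.374 × 5.67×10⁻⁸ × 3.38 × 2.92×10^11.
P = 20900 W.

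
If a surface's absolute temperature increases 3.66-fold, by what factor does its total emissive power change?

P ∝ T⁴, so the power scales as (3.66)⁴ = 179.

factor ≈ 179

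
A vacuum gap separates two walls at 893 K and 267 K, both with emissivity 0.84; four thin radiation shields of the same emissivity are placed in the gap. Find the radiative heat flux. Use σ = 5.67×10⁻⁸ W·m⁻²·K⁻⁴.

Each of the 5 gaps contributes resistance (2/ε − 1) = 2/0.84 − 1 = 1.381; total = 6.905.
q = σ(T₁⁴ − T₂⁴) / 6.905 = 5.67×10⁻⁸ × 6.31×10^11 / 6.905 = 5180 W/m².

q ≈ 5180 W/m²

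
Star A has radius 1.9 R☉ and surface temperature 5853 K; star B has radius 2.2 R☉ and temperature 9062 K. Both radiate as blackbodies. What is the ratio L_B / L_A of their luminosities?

L_B/L_A ≈ 7.70

L = 4πR²σT⁴ ∝ R²T⁴, so L_B/L_A = (2.2/1.9)² × (9062/5853)⁴ = 1.34 × 5.75 = 7.70.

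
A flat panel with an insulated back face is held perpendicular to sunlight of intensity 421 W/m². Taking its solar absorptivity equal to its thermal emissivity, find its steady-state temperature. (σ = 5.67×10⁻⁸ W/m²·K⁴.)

Absorbed flux αS = emitted flux εσT⁴ (one radiating face); with α = ε, T = (S/σ)^(1/4).
T = (421 / 5.67×10⁻⁸)^(1/4) = (7.43×10^9)^(1/4).
T = 294 K.

T ≈ 294 K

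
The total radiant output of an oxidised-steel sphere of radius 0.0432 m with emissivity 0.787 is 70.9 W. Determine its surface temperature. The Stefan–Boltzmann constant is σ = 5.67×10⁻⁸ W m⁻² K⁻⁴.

A = 4πr² = 4π × (0.0432)² = 0.0235 m².
From P = εσAT⁴, T = (P / εσA)^(1/4) = (70.9 / (0.787 × 5.67×10⁻⁸ × 0.0235))^(1/4).
T = (6.78×10^10)^(1/4) = 510 K.

T ≈ 510 K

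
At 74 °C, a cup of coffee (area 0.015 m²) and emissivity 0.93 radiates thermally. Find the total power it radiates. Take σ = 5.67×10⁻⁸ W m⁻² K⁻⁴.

P ≈ 11.5 W

74 °C = 347 K.
Stefan–Boltzmann: P = εσAT⁴ = 0.93 × 5.67×10⁻⁸ × 0.0150 × (347)⁴ = 0.93 × 5.67×10⁻⁸ × 0.0150 × 1.45×10^10.
P = 11.5 W.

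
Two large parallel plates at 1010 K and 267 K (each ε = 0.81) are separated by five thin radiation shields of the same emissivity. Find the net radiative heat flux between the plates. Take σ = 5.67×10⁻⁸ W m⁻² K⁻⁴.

q ≈ 6660 W/m²

Each of the 6 gaps contributes resistance (2/ε − 1) = 2/0.81 − 1 = 1.469; total = 8.815.
q = σ(T₁⁴ − T₂⁴) / 8.815 = 5.67×10⁻⁸ × 1.04×10^12 / 8.815 = 6660 W/m².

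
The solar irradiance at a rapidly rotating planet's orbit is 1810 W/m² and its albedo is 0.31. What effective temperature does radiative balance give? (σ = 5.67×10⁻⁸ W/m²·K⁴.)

Power absorbed = (1−a)S·πR²; power emitted = 4πR²σT⁴. Equating and cancelling πR²:
T = ((1−a)S / 4σ)^(1/4) = (1250 / (4 × 5.67×10⁻⁸))^(1/4) = (5.51×10^9)^(1/4).
T = 272 K.

T ≈ 272 K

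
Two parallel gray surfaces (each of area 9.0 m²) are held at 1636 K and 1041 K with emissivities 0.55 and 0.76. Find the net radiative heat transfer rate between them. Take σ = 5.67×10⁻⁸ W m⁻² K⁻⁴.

For two large parallel gray plates, q = σ(T₁⁴ − T₂⁴) / (1/ε₁ + 1/ε₂ − 1).
1/ε₁ + 1/ε₂ − 1 = 1/0.55 + 1/0.76 − 1 = 2.134.
T₁⁴ − T₂⁴ = 7.16×10^12 − 1.17×10^12 = 5.99×10^12 K⁴.
q = 5.67×10⁻⁸ × 5.99×10^12 / 2.134 = 1.59×10^5 W/m².
Q = q·A = 1.59×10^5 × 9.0 = 1.43×10^6 W.

Q ≈ 1.43×10^6 W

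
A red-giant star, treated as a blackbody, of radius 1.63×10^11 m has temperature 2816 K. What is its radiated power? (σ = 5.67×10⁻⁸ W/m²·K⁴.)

P ≈ 1.19×10^30 W

A = 4πr² = 4π × (1.63×10^11)² = 3.34×10^23 m².
P = σAT⁴ = 5.67×10⁻⁸ × 3.34×10^23 × (2816)⁴ = 5.67×10⁻⁸ × 3.34×10^23 × 6.29×10^13.
P = 1.19×10^30 W.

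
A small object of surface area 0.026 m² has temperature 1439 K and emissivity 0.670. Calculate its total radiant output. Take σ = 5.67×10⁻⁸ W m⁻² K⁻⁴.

P ≈ 4240 W

Stefan–Boltzmann: P = εσAT⁴ = 0.670 × 5.67×10⁻⁸ × 0.0260 × (1439)⁴ = 0.670 × 5.67×10⁻⁸ × 0.0260 × 4.29×10^12.
P = 4240 W.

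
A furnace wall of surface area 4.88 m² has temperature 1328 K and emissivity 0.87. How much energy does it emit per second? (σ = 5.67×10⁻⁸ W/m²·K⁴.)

P ≈ 7.49×10^5 W

Stefan–Boltzmann: P = εσAT⁴ = 0.87 × 5.67×10⁻⁸ × 4.88 × (1328)⁴ = 0.87 × 5.67×10⁻⁸ × 4.88 × 3.11×10^12.
P = 7.49×10^5 W.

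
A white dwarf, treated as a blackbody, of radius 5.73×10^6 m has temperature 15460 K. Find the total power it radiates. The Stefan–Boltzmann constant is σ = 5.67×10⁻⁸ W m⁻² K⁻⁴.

P ≈ 1.34×10^24 W

A = 4πr² = 4π × (5.73×10^6)² = 4.13×10^14 m².
P = σAT⁴ = 5.67×10⁻⁸ × 4.13×10^14 × (15460)⁴ = 5.67×10⁻⁸ × 4.13×10^14 × 5.71×10^16.
P = 1.34×10^24 W.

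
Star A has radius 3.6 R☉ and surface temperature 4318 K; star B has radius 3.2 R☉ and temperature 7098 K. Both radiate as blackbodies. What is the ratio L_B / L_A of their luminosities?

L = 4πR²σT⁴ ∝ R²T⁴, so L_B/L_A = (3.2/3.6)² × (7098/4318)⁴ = 0.790 × 7.30 = 5.77.

L_B/L_A ≈ 5.77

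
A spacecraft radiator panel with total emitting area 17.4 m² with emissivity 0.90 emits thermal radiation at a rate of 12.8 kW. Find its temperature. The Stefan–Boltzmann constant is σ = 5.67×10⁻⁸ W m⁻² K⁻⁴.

From P = εσAT⁴, T = (P / εσA)^(1/4) = (12800 / (0.90 × 5.67×10⁻⁸ × 17.4))^(1/4).
T = (1.44×10^10)^(1/4) = 347 K.

T ≈ 347 K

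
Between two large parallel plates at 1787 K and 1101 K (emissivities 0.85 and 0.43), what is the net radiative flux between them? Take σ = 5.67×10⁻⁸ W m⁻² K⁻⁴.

q ≈ 1.98×10^5 W/m²

For two large parallel gray plates, q = σ(T₁⁴ − T₂⁴) / (1/ε₁ + 1/ε₂ − 1).
1/ε₁ + 1/ε₂ − 1 = 1/0.85 + 1/0.43 − 1 = 2.502.
T₁⁴ − T₂⁴ = 1.02×10^13 − 1.47×10^12 = 8.73×10^12 K⁴.
q = 5.67×10⁻⁸ × 8.73×10^12 / 2.502 = 1.98×10^5 W/m².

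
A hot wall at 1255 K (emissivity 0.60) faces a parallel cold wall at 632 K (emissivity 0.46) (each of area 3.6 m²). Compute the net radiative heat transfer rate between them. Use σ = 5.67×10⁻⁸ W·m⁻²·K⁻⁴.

For two large parallel gray plates, q = σ(T₁⁴ − T₂⁴) / (1/ε₁ + 1/ε₂ − 1).
1/ε₁ + 1/ε₂ − 1 = 1/0.60 + 1/0.46 − 1 = 2.841.
T₁⁴ − T₂⁴ = 2.48×10^12 − 1.60×10^11 = 2.32×10^12 K⁴.
q = 5.67×10⁻⁸ × 2.32×10^12 / 2.841 = 46300 W/m².
Q = q·A = 46300 × 3.6 = 1.67×10^5 W.

Q ≈ 1.67×10^5 W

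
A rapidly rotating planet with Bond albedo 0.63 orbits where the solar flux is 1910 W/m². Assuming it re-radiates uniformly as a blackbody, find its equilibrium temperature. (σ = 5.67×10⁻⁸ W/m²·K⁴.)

T ≈ 236 K

Power absorbed = (1−a)S·πR²; power emitted = 4πR²σT⁴. Equating and cancelling πR²:
T = ((1−a)S / 4σ)^(1/4) = (707 / (4 × 5.67×10⁻⁸))^(1/4) = (3.12×10^9)^(1/4).
T = 236 K.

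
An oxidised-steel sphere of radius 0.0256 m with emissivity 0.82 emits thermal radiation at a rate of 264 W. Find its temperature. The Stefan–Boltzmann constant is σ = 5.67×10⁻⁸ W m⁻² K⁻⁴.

T ≈ 911 K

A = 4πr² = 4π × (0.0256)² = 8.24×10^-3 m².
From P = εσAT⁴, T = (P / εσA)^(1/4) = (264 / (0.82 × 5.67×10⁻⁸ × 8.24×10^-3))^(1/4).
T = (6.89×10^11)^(1/4) = 911 K.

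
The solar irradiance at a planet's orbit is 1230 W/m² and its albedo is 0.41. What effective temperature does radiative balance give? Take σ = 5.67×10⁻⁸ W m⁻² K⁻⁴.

Power absorbed = (1−a)S·πR²; power emitted = 4πR²σT⁴. Equating and cancelling πR²:
T = ((1−a)S / 4σ)^(1/4) = (726 / (4 × 5.67×10⁻⁸))^(1/4) = (3.20×10^9)^(1/4).
T = 238 K.

T ≈ 238 K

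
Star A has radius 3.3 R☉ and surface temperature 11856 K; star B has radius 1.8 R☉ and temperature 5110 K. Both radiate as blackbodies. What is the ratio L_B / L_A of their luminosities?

L_B/L_A ≈ 0.0103

L = 4πR²σT⁴ ∝ R²T⁴, so L_B/L_A = (1.8/3.3)² × (5110/11856)⁴ = 0.298 × 0.0345 = 0.0103.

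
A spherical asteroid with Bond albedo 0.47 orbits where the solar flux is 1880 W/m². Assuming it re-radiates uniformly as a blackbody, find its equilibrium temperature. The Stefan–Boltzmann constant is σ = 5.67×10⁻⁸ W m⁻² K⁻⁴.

Power absorbed = (1−a)S·πR²; power emitted = 4πR²σT⁴. Equating and cancelling πR²:
T = ((1−a)S / 4σ)^(1/4) = (996 / (4 × 5.67×10⁻⁸))^(1/4) = (4.39×10^9)^(1/4).
T = 257 K.

T ≈ 257 K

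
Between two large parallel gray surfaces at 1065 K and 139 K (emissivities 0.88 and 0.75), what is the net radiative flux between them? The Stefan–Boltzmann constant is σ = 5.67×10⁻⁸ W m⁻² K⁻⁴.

q ≈ 49600 W/m²

For two large parallel gray plates, q = σ(T₁⁴ − T₂⁴) / (1/ε₁ + 1/ε₂ − 1).
1/ε₁ + 1/ε₂ − 1 = 1/0.88 + 1/0.75 − 1 = 1.470.
T₁⁴ − T₂⁴ = 1.29×10^12 − 3.73×10^8 = 1.29×10^12 K⁴.
q = 5.67×10⁻⁸ × 1.29×10^12 / 1.470 = 49600 W/m².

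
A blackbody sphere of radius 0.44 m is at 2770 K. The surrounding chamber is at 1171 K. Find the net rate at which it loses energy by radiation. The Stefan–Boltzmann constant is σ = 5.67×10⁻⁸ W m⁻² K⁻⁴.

Q ≈ 7.86×10^6 W

A = 4πr² = 4π × (0.44)² = 2.43 m².
Q = σA(T⁴ − T_s⁴). T⁴ − T_s⁴ = (2770)⁴ − (1171)⁴ = 5.89×10^13 − 1.88×10^12 = 5.70×10^13 K⁴.
Q = 5.67×10⁻⁸ × 2.43 × 5.70×10^13 = 7.86×10^6 W.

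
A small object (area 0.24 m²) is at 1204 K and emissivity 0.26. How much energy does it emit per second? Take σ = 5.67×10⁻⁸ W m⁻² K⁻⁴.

P ≈ 7430 W

P = εσAT⁴ = 0.26 × 5.67×10⁻⁸ × 0.240 × (1204)⁴ = 0.26 × 5.67×10⁻⁸ × 0.240 × 2.10×10^12.
P = 7430 W.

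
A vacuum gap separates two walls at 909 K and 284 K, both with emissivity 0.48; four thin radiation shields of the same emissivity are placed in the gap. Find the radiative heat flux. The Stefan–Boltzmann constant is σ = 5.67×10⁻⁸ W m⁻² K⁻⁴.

Each of the 5 gaps contributes resistance (2/ε − 1) = 2/0.48 − 1 = 3.167; total = 15.83.
q = σ(T₁⁴ − T₂⁴) / 15.83 = 5.67×10⁻⁸ × 6.76×10^11 / 15.83 = 2420 W/m².

q ≈ 2420 W/m²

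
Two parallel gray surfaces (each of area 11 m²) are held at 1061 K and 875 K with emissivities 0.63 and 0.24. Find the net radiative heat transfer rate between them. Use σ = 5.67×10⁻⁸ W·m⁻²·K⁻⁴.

Q ≈ 89400 W

For two large parallel gray plates, q = σ(T₁⁴ − T₂⁴) / (1/ε₁ + 1/ε₂ − 1).
1/ε₁ + 1/ε₂ − 1 = 1/0.63 + 1/0.24 − 1 = 4.754.
T₁⁴ − T₂⁴ = 1.27×10^12 − 5.86×10^11 = 6.81×10^11 K⁴.
q = 5.67×10⁻⁸ × 6.81×10^11 / 4.754 = 8120 W/m².
Q = q·A = 8120 × 11 = 89400 W.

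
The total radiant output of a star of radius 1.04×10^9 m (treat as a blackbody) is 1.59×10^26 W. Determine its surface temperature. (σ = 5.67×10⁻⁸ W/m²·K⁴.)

A = 4πr² = 4π × (1.04×10^9)² = 1.36×10^19 m².
From P = σAT⁴, T = (P / σA)^(1/4) = (1.59×10^26 / (5.67×10⁻⁸ × 1.36×10^19))^(1/4).
T = (2.06×10^14)^(1/4) = 3790 K.

T ≈ 3790 K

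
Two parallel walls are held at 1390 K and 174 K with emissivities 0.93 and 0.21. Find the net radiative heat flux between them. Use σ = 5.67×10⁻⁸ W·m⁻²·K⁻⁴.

q ≈ 43700 W/m²

For two large parallel gray plates, q = σ(T₁⁴ − T₂⁴) / (1/ε₁ + 1/ε₂ − 1).
1/ε₁ + 1/ε₂ − 1 = 1/0.93 + 1/0.21 − 1 = 4.837.
T₁⁴ − T₂⁴ = 3.73×10^12 − 9.17×10^8 = 3.73×10^12 K⁴.
q = 5.67×10⁻⁸ × 3.73×10^12 / 4.837 = 43700 W/m².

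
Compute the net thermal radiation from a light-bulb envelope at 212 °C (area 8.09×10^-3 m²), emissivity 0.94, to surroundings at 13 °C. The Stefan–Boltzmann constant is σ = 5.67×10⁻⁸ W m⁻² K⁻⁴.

Q ≈ 21.0 W

Convert: 212 °C = 485 K; 13 °C = 286 K.
Q = εσA(T⁴ − T_s⁴). T⁴ − T_s⁴ = (485)⁴ − (286)⁴ = 5.53×10^10 − 6.69×10^9 = 4.86×10^10 K⁴.
Q = 0.94 × 5.67×10⁻⁸ × 8.09×10^-3 × 4.86×10^10 = 21.0 W.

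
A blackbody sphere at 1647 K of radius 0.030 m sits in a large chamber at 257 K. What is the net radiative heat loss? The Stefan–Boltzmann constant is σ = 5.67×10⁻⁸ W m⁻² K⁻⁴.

A = 4πr² = 4π × (0.030)² = 0.0113 m².
Q = σA(T⁴ − T_s⁴). T⁴ − T_s⁴ = (1647)⁴ − (257)⁴ = 7.36×10^12 − 4.36×10^9 = 7.35×10^12 K⁴.
Q = 5.67×10⁻⁸ × 0.0113 × 7.35×10^12 = 4720 W.

Q ≈ 4720 W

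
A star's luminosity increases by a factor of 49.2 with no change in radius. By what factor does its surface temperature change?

P ∝ T⁴ ⇒ T ∝ P^(1/4), so T scales by (49.2)^(1/4) = 2.65.

factor ≈ 2.65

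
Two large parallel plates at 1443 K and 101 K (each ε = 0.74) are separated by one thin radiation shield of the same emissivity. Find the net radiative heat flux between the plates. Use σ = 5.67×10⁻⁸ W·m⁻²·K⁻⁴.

q ≈ 72200 W/m²

Each of the 2 gaps contributes resistance (2/ε − 1) = 2/0.74 − 1 = 1.703; total = 3.405.
q = σ(T₁⁴ − T₂⁴) / 3.405 = 5.67×10⁻⁸ × 4.34×10^12 / 3.405 = 72200 W/m².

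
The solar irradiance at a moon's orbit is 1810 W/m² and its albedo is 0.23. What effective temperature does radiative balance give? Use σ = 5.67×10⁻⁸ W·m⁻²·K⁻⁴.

Power absorbed = (1−a)S·πR²; power emitted = 4πR²σT⁴. Equating and cancelling πR²:
T = ((1−a)S / 4σ)^(1/4) = (1390 / (4 × 5.67×10⁻⁸))^(1/4) = (6.15×10^9)^(1/4).
T = 280 K.

T ≈ 280 K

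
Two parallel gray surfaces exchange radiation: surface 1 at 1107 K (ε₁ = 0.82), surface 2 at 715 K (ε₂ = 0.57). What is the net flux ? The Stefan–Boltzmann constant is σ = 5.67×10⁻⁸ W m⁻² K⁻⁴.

q ≈ 35600 W/m²

For two large parallel gray plates, q = σ(T₁⁴ − T₂⁴) / (1/ε₁ + 1/ε₂ − 1).
1/ε₁ + 1/ε₂ − 1 = 1/0.82 + 1/0.57 − 1 = 1.974.
T₁⁴ − T₂⁴ = 1.50×10^12 − 2.61×10^11 = 1.24×10^12 K⁴.
q = 5.67×10⁻⁸ × 1.24×10^12 / 1.974 = 35600 W/m².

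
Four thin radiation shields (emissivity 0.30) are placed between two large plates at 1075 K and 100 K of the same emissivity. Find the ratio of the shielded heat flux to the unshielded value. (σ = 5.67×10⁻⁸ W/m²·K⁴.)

With N identical shields there are N+1 = 5 gaps in series, each with the same radiative resistance, so the flux falls to 1/(N+1) of its unshielded value.

ratio ≈ 0.200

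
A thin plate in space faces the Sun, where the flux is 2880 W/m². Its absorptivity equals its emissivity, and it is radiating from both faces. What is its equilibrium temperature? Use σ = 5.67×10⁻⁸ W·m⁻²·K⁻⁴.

Absorbed flux αS = emitted flux 2εσT⁴ per unit area; with α = ε this gives T = (S/2σ)^(1/4).
T = (2880 / (2 × 5.67×10⁻⁸))^(1/4) = (2.54×10^10)^(1/4).
T = 399 K.

T ≈ 399 K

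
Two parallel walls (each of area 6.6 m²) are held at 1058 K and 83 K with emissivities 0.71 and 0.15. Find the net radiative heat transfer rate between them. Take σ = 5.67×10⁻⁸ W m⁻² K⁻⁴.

For two large parallel gray plates, q = σ(T₁⁴ − T₂⁴) / (1/ε₁ + 1/ε₂ − 1).
1/ε₁ + 1/ε₂ − 1 = 1/0.71 + 1/0.15 − 1 = 7.075.
T₁⁴ − T₂⁴ = 1.25×10^12 − 4.75×10^7 = 1.25×10^12 K⁴.
q = 5.67×10⁻⁸ × 1.25×10^12 / 7.075 = 10000 W/m².
Q = q·A = 10000 × 6.6 = 66300 W.

Q ≈ 66300 W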